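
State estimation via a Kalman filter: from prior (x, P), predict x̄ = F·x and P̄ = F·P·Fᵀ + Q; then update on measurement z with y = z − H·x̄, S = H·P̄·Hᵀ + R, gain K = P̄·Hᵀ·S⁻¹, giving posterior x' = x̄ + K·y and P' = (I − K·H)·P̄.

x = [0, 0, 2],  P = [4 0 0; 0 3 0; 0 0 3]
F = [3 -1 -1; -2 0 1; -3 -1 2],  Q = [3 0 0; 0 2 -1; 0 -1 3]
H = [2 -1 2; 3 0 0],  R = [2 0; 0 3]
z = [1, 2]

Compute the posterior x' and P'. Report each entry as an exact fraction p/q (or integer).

x̄ = F·x = [-2, 2, 4]
P̄ = F·P·Fᵀ + Q = [45 -27 -39; -27 21 29; -39 29 54]
y = z − H·x̄ = [-1, 8]
S = H·P̄·Hᵀ + R = [99 117; 117 408]
K = P̄·Hᵀ·S⁻¹ = [13/2967 326/989; 847/8901 -670/2967; 4699/8901 -1300/2967]
x' = x̄ + K·y = [1877/2967, 875/8901, -295/8901]
P' = (I − K·H)·P̄ = [326/989 -670/2967 -1300/2967; -670/2967 38510/8901 22112/8901; -1300/2967 22112/8901 19655/8901]

x' = [1877/2967, 875/8901, -295/8901]
P' = [326/989 -670/2967 -1300/2967; -670/2967 38510/8901 22112/8901; -1300/2967 22112/8901 19655/8901]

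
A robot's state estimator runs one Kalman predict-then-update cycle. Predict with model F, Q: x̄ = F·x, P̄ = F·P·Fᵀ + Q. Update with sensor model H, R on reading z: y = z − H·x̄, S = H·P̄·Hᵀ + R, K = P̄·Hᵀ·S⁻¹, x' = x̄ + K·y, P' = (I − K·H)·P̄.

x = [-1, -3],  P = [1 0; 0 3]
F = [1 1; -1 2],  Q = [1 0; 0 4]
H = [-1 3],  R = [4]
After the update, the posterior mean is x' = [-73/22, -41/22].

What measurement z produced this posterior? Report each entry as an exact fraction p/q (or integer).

x̄ = F·x = [-4, -5]
P̄ = F·P·Fᵀ + Q = [5 5; 5 17]
S = H·P̄·Hᵀ + R = [132]
K = P̄·Hᵀ·S⁻¹ = [5/66; 23/66]
x' − x̄ = [15/22, 69/22] = K·y
y = (KᵀK)⁻¹·Kᵀ·(x' − x̄) = [9]
z = y + H·x̄ = [9] + [-11] = [-2]

z = [-2]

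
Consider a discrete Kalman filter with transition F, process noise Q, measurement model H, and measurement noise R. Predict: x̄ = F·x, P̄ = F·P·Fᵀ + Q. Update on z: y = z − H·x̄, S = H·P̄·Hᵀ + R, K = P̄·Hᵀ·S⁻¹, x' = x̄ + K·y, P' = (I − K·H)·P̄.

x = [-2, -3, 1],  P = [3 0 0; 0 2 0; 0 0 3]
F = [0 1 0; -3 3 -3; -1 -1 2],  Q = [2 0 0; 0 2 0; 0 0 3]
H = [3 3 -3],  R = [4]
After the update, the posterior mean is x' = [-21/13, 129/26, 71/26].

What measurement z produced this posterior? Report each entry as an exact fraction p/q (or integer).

x̄ = F·x = [-3, -6, 7]
P̄ = F·P·Fᵀ + Q = [4 6 -2; 6 74 -15; -2 -15 20]
S = H·P̄·Hᵀ + R = [1300]
K = P̄·Hᵀ·S⁻¹ = [9/325; 57/260; -111/1300]
x' − x̄ = [18/13, 285/26, -111/26] = K·y
y = (KᵀK)⁻¹·Kᵀ·(x' − x̄) = [50]
z = y + H·x̄ = [50] + [-48] = [2]

z = [2]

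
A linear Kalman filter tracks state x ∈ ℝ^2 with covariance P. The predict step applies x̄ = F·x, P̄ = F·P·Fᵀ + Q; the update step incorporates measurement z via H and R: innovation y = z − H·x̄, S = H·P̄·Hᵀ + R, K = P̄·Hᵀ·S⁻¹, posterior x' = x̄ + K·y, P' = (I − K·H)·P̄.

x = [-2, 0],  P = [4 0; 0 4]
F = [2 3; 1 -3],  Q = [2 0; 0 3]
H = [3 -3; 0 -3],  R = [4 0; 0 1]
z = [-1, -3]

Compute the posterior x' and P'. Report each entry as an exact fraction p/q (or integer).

x' = [69542/127507, 122299/127507]
P' = [69426/127507 13730/127507; 13730/127507 14014/127507]

x̄ = F·x = [-4, -2]
P̄ = F·P·Fᵀ + Q = [54 -28; -28 43]
y = z − H·x̄ = [5, -9]
S = H·P̄·Hᵀ + R = [1381 639; 639 388]
K = P̄·Hᵀ·S⁻¹ = [41772/127507 -41190/127507; -213/127507 -42042/127507]
x' = x̄ + K·y = [69542/127507, 122299/127507]
P' = (I − K·H)·P̄ = [69426/127507 13730/127507; 13730/127507 14014/127507]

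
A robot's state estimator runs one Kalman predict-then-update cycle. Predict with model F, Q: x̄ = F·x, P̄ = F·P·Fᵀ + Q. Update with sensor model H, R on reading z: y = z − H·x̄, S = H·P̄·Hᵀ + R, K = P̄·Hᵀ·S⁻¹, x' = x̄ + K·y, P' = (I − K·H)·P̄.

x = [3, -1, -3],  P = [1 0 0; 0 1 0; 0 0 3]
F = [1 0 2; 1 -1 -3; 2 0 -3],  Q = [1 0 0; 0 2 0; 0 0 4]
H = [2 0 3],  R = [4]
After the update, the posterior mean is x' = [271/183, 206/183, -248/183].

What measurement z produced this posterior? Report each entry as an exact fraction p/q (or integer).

x̄ = F·x = [-3, 13, 15]
P̄ = F·P·Fᵀ + Q = [14 -17 -16; -17 31 29; -16 29 35]
S = H·P̄·Hᵀ + R = [183]
K = P̄·Hᵀ·S⁻¹ = [-20/183; 53/183; 73/183]
x' − x̄ = [820/183, -2173/183, -2993/183] = K·y
y = (KᵀK)⁻¹·Kᵀ·(x' − x̄) = [-41]
z = y + H·x̄ = [-41] + [39] = [-2]

z = [-2]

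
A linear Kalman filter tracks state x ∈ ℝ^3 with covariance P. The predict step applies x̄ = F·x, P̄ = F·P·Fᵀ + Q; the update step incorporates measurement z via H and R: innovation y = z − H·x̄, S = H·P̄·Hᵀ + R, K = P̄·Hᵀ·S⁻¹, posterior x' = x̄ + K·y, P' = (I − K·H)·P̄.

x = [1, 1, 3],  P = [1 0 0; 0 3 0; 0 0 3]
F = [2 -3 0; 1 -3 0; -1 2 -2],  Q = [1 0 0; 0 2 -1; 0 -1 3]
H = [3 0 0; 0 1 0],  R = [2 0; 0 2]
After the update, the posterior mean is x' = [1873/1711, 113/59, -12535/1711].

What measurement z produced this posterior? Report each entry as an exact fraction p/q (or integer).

x̄ = F·x = [-1, -2, -5]
P̄ = F·P·Fᵀ + Q = [32 29 -20; 29 30 -20; -20 -20 28]
S = H·P̄·Hᵀ + R = [290 87; 87 32]
K = P̄·Hᵀ·S⁻¹ = [549/1711 2/59; 6/59 39/59; -180/1711 -20/59]
x' − x̄ = [3584/1711, 231/59, -3980/1711] = K·y
y = (KᵀK)⁻¹·Kᵀ·(x' − x̄) = [6, 5]
z = y + H·x̄ = [6, 5] + [-3, -2] = [3, 3]

z = [3, 3]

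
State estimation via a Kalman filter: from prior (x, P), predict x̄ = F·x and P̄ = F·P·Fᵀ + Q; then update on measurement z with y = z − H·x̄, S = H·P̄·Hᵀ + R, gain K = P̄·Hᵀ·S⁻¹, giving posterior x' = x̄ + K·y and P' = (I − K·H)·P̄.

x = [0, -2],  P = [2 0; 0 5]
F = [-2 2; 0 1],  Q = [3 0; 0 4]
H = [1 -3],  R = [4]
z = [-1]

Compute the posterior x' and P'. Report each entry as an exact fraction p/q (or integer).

x' = [-227/56, -61/56]
P' = [1735/56 577/56; 577/56 215/56]

x̄ = F·x = [-4, -2]
P̄ = F·P·Fᵀ + Q = [31 10; 10 9]
y = z − H·x̄ = [-3]
S = H·P̄·Hᵀ + R = [56]
K = P̄·Hᵀ·S⁻¹ = [1/56; -17/56]
x' = x̄ + K·y = [-227/56, -61/56]
P' = (I − K·H)·P̄ = [1735/56 577/56; 577/56 215/56]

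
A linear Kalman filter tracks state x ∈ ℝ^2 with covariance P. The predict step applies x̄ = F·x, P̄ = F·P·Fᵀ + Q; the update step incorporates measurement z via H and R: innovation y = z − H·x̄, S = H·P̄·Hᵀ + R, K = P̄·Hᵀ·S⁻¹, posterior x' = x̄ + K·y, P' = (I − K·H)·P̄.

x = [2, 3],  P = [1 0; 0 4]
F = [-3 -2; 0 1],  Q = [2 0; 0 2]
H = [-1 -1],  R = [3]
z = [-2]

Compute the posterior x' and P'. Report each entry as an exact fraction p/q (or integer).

x̄ = F·x = [-12, 3]
P̄ = F·P·Fᵀ + Q = [27 -8; -8 6]
y = z − H·x̄ = [-11]
S = H·P̄·Hᵀ + R = [20]
K = P̄·Hᵀ·S⁻¹ = [-19/20; 1/10]
x' = x̄ + K·y = [-31/20, 19/10]
P' = (I − K·H)·P̄ = [179/20 -61/10; -61/10 29/5]

x' = [-31/20, 19/10]
P' = [179/20 -61/10; -61/10 29/5]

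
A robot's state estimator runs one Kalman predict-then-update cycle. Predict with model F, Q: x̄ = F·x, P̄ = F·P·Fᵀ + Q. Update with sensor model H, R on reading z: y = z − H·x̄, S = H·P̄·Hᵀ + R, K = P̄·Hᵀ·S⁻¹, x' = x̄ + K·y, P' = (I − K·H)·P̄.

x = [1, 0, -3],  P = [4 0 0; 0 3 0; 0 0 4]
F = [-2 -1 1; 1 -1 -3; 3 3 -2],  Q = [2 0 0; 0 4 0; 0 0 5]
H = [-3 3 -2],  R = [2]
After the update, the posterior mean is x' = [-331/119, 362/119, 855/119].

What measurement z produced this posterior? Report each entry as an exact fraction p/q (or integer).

z = [3]

x̄ = F·x = [-5, 10, 9]
P̄ = F·P·Fᵀ + Q = [25 -17 -41; -17 47 27; -41 27 84]
S = H·P̄·Hᵀ + R = [476]
K = P̄·Hᵀ·S⁻¹ = [-11/119; 69/238; 9/119]
x' − x̄ = [264/119, -828/119, -216/119] = K·y
y = (KᵀK)⁻¹·Kᵀ·(x' − x̄) = [-24]
z = y + H·x̄ = [-24] + [27] = [3]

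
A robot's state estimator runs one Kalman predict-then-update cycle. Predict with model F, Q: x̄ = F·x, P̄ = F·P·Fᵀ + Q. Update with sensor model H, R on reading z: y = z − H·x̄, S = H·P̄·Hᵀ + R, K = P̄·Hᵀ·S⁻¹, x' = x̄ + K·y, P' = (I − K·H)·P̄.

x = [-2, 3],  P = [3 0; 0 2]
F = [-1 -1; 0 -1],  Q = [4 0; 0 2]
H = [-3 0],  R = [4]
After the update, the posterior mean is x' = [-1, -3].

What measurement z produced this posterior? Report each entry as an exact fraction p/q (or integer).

x̄ = F·x = [-1, -3]
P̄ = F·P·Fᵀ + Q = [9 2; 2 4]
S = H·P̄·Hᵀ + R = [85]
K = P̄·Hᵀ·S⁻¹ = [-27/85; -6/85]
x' − x̄ = [0, 0] = K·y
y = (KᵀK)⁻¹·Kᵀ·(x' − x̄) = [0]
z = y + H·x̄ = [0] + [3] = [3]

z = [3]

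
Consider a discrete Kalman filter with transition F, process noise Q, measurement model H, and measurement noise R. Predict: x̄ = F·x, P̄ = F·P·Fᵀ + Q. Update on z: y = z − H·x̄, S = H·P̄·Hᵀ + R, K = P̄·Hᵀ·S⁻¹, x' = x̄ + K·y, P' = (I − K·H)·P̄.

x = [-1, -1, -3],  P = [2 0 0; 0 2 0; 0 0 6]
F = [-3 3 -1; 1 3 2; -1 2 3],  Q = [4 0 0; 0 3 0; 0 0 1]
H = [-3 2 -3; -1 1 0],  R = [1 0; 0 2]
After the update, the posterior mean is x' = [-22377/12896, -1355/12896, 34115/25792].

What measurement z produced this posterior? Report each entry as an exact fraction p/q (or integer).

z = [1, 2]

x̄ = F·x = [3, -10, -10]
P̄ = F·P·Fᵀ + Q = [46 0 0; 0 47 46; 0 46 65]
S = H·P̄·Hᵀ + R = [636 94; 94 95]
K = P̄·Hᵀ·S⁻¹ = [-4393/25792 -4071/12896; -4299/25792 8507/12896; -14109/51584 19469/25792]
x' − x̄ = [-61065/12896, 127605/12896, 292035/25792] = K·y
y = (KᵀK)⁻¹·Kᵀ·(x' − x̄) = [0, 15]
z = y + H·x̄ = [0, 15] + [1, -13] = [1, 2]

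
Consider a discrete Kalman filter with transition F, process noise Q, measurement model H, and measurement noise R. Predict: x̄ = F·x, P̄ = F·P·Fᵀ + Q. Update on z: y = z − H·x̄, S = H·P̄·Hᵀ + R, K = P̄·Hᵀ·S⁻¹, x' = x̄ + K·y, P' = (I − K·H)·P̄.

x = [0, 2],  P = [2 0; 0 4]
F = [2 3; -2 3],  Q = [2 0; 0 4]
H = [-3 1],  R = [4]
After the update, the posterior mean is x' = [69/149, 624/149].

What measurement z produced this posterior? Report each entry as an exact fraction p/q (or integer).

z = [3]

x̄ = F·x = [6, 6]
P̄ = F·P·Fᵀ + Q = [46 28; 28 48]
S = H·P̄·Hᵀ + R = [298]
K = P̄·Hᵀ·S⁻¹ = [-55/149; -18/149]
x' − x̄ = [-825/149, -270/149] = K·y
y = (KᵀK)⁻¹·Kᵀ·(x' − x̄) = [15]
z = y + H·x̄ = [15] + [-12] = [3]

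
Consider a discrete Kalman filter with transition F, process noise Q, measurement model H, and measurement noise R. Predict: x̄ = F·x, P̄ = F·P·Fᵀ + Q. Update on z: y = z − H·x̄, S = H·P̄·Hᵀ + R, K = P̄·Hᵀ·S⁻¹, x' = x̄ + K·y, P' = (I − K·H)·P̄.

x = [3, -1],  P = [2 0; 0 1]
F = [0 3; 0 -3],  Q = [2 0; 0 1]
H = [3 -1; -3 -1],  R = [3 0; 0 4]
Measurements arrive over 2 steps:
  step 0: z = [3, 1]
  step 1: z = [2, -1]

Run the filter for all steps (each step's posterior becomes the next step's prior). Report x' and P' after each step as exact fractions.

step 0: x̄ = F·x = [-3, 3]
step 0: P̄ = F·P·Fᵀ + Q = [11 -9; -9 10]
step 0: y = z − H·x̄ = [15, -5]
step 0: S = H·P̄·Hᵀ + R = [166 -89; -89 59]
step 0: K = P̄·Hᵀ·S⁻¹ = [342/1873 -246/1873; -670/1873 -471/1873]
step 0: x' = x̄ + K·y = [741/1873, -2076/1873]
step 0: P' = (I − K·H)·P̄ = [335/1873 -21/1873; -21/1873 1947/1873]
step 1: x̄ = F·x = [-6228/1873, 6228/1873]
step 1: P̄ = F·P·Fᵀ + Q = [21269/1873 -17523/1873; -17523/1873 19396/1873]
step 1: y = z − H·x̄ = [28658/1873, -14329/1873]
step 1: S = H·P̄·Hᵀ + R = [321574/1873 -172025/1873; -172025/1873 113171/1873]
step 1: K = P̄·Hᵀ·S⁻¹ = [663210/3630673 -476742/3630673; -1301530/3630673 -914151/3630673]
step 1: x' = x̄ + K·y = [1722198/3630673, -848129/3630673]
step 1: P' = (I − K·H)·P̄ = [649433/3630673 -41331/3630673; -41331/3630673 3780597/3630673]

step 0: x' = [741/1873, -2076/1873], P' = [335/1873 -21/1873; -21/1873 1947/1873]
step 1: x' = [1722198/3630673, -848129/3630673], P' = [649433/3630673 -41331/3630673; -41331/3630673 3780597/3630673]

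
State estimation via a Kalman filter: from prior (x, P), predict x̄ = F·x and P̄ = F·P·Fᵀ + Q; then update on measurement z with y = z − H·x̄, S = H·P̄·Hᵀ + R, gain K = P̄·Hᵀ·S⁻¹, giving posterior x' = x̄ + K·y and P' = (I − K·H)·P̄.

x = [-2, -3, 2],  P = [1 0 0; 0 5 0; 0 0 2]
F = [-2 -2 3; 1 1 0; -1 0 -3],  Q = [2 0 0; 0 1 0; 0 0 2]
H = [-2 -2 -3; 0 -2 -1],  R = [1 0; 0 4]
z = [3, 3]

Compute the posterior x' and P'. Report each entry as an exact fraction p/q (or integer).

x̄ = F·x = [16, -5, -4]
P̄ = F·P·Fᵀ + Q = [44 -12 -16; -12 7 -1; -16 -1 21]
y = z − H·x̄ = [13, -11]
S = H·P̄·Hᵀ + R = [94 3; 3 49]
K = P̄·Hᵀ·S⁻¹ = [-904/4597 3808/4597; 676/4597 -1261/4597; -1364/4597 -1699/4597]
x' = x̄ + K·y = [19912/4597, -326/4597, -17431/4597]
P' = (I − K·H)·P̄ = [35484/4597 6092/4597 -27416/4597; 6092/4597 6998/4597 -8952/4597; -27416/4597 -8952/4597 24700/4597]

x' = [19912/4597, -326/4597, -17431/4597]
P' = [35484/4597 6092/4597 -27416/4597; 6092/4597 6998/4597 -8952/4597; -27416/4597 -8952/4597 24700/4597]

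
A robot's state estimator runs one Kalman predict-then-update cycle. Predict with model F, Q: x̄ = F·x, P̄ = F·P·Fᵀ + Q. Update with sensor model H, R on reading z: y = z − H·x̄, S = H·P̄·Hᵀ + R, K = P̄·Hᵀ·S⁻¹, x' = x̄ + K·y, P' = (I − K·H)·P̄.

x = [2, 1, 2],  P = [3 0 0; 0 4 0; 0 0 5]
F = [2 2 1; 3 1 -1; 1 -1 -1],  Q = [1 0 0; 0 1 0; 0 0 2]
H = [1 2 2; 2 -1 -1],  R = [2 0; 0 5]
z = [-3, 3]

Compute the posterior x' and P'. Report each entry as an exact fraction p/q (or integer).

x̄ = F·x = [8, 5, -1]
P̄ = F·P·Fᵀ + Q = [34 21 -7; 21 37 10; -7 10 14]
y = z − H·x̄ = [-19, -9]
S = H·P̄·Hᵀ + R = [376 -32; -32 156]
K = P̄·Hᵀ·S⁻¹ = [1425/7204 1393/3602; 4445/14408 225/7204; 1295/14408 -811/3602]
x' = x̄ + K·y = [5483/7204, -16465/14408, -9817/14408]
P' = (I − K·H)·P̄ = [3071/3602 1339/7204 -2985/7204; 1339/7204 24171/14408 -21065/14408; -2985/7204 -21065/14408 25345/14408]

x' = [5483/7204, -16465/14408, -9817/14408]
P' = [3071/3602 1339/7204 -2985/7204; 1339/7204 24171/14408 -21065/14408; -2985/7204 -21065/14408 25345/14408]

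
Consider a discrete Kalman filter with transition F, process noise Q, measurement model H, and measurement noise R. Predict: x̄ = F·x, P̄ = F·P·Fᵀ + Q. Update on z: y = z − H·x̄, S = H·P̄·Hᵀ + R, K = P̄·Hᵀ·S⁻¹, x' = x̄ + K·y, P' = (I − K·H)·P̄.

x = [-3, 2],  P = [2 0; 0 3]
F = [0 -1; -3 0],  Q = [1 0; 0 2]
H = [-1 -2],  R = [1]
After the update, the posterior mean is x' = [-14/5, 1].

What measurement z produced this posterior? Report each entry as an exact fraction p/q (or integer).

z = [1]

x̄ = F·x = [-2, 9]
P̄ = F·P·Fᵀ + Q = [4 0; 0 20]
S = H·P̄·Hᵀ + R = [85]
K = P̄·Hᵀ·S⁻¹ = [-4/85; -8/17]
x' − x̄ = [-4/5, -8] = K·y
y = (KᵀK)⁻¹·Kᵀ·(x' − x̄) = [17]
z = y + H·x̄ = [17] + [-16] = [1]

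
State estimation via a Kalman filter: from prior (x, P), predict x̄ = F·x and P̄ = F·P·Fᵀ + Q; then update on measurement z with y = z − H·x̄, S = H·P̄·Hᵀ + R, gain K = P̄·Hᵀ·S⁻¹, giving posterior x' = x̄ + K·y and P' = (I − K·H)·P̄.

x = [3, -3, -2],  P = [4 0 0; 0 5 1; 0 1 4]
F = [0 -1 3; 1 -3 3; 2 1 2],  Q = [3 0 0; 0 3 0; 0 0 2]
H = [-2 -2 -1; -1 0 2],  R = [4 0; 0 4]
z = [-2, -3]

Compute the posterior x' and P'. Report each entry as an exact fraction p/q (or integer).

x̄ = F·x = [-3, 6, -1]
P̄ = F·P·Fᵀ + Q = [38 39 20; 39 70 14; 20 14 43]
y = z − H·x̄ = [3, -4]
S = H·P̄·Hᵀ + R = [927 -48; -48 134]
K = P̄·Hᵀ·S⁻¹ = [-1290/6773 -361/6773; -1216/4689 -547/3126; -1951/20319 3103/6773]
x' = x̄ + K·y = [-22745/6773, 9256/1563, -21136/6773]
P' = (I − K·H)·P̄ = [33636/6773 -3008/521 16096/6773; -3008/521 74185/9378 -5059/1563; 16096/6773 -5059/1563 14254/6773]

x' = [-22745/6773, 9256/1563, -21136/6773]
P' = [33636/6773 -3008/521 16096/6773; -3008/521 74185/9378 -5059/1563; 16096/6773 -5059/1563 14254/6773]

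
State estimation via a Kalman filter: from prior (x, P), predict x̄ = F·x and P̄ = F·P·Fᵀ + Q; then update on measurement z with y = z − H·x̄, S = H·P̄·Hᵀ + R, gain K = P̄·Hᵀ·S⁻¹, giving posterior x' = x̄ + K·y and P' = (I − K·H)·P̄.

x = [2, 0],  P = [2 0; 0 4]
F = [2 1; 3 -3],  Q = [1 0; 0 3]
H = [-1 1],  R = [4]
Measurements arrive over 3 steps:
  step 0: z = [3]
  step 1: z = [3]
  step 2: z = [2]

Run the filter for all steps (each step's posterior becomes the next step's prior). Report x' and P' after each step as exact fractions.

step 0: x' = [283/74, 501/74], P' = [793/74 741/74; 741/74 969/74]
step 1: x' = [-40219/10961, -15108/10961], P' = [292857/10961 262653/10961; 262653/10961 275109/10961]
step 2: x' = [-23739216/2681065, -18383922/2681065], P' = [103522394/2681065 94065378/2681065; 94065378/2681065 95157246/2681065]

step 0: x̄ = F·x = [4, 6]
step 0: P̄ = F·P·Fᵀ + Q = [13 0; 0 57]
step 0: y = z − H·x̄ = [1]
step 0: S = H·P̄·Hᵀ + R = [74]
step 0: K = P̄·Hᵀ·S⁻¹ = [-13/74; 57/74]
step 0: x' = x̄ + K·y = [283/74, 501/74]
step 0: P' = (I − K·H)·P̄ = [793/74 741/74; 741/74 969/74]
step 1: x̄ = F·x = [1067/74, -327/37]
step 1: P̄ = F·P·Fᵀ + Q = [7179/74 -186/37; -186/37 1371/37]
step 1: y = z − H·x̄ = [1943/74]
step 1: S = H·P̄·Hᵀ + R = [10961/74]
step 1: K = P̄·Hᵀ·S⁻¹ = [-7551/10961; 3114/10961]
step 1: x' = x̄ + K·y = [-40219/10961, -15108/10961]
step 1: P' = (I − K·H)·P̄ = [292857/10961 262653/10961; 262653/10961 275109/10961]
step 2: x̄ = F·x = [-95546/10961, -75333/10961]
step 2: P̄ = F·P·Fᵀ + Q = [2508110/10961 143856/10961; 143856/10961 416823/10961]
step 2: y = z − H·x̄ = [1709/10961]
step 2: S = H·P̄·Hᵀ + R = [2681065/10961]
step 2: K = P̄·Hᵀ·S⁻¹ = [-2364254/2681065; 272967/2681065]
step 2: x' = x̄ + K·y = [-23739216/2681065, -18383922/2681065]
step 2: P' = (I − K·H)·P̄ = [103522394/2681065 94065378/2681065; 94065378/2681065 95157246/2681065]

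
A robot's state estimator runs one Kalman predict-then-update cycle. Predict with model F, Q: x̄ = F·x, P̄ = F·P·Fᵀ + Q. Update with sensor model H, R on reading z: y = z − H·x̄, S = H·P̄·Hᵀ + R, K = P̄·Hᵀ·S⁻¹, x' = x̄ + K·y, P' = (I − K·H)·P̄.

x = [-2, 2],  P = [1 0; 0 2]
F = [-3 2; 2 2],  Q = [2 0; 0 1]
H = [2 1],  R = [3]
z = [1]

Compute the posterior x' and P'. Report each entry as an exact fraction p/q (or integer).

x' = [12/5, -323/100]
P' = [3 -24/5; -24/5 1011/100]

x̄ = F·x = [10, 0]
P̄ = F·P·Fᵀ + Q = [19 2; 2 13]
y = z − H·x̄ = [-19]
S = H·P̄·Hᵀ + R = [100]
K = P̄·Hᵀ·S⁻¹ = [2/5; 17/100]
x' = x̄ + K·y = [12/5, -323/100]
P' = (I − K·H)·P̄ = [3 -24/5; -24/5 1011/100]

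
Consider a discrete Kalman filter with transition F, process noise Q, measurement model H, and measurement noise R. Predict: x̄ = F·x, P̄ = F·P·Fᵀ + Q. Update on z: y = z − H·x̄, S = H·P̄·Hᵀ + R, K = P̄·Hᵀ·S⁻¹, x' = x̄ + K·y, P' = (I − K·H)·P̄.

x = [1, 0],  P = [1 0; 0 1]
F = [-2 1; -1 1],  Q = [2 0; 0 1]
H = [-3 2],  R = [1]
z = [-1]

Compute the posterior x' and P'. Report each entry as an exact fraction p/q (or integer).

x̄ = F·x = [-2, -1]
P̄ = F·P·Fᵀ + Q = [7 3; 3 3]
y = z − H·x̄ = [-5]
S = H·P̄·Hᵀ + R = [40]
K = P̄·Hᵀ·S⁻¹ = [-3/8; -3/40]
x' = x̄ + K·y = [-1/8, -5/8]
P' = (I − K·H)·P̄ = [11/8 15/8; 15/8 111/40]

x' = [-1/8, -5/8]
P' = [11/8 15/8; 15/8 111/40]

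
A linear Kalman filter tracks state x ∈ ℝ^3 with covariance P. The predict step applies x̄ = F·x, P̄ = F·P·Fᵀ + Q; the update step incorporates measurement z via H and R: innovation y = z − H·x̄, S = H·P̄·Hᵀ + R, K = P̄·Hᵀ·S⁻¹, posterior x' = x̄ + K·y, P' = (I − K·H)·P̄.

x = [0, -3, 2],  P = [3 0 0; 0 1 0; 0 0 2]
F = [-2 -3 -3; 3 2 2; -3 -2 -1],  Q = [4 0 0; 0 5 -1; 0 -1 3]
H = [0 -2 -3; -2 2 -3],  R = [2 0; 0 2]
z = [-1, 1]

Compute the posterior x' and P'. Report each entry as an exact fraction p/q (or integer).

x' = [10522/22231, 17342/22231, -2810/22231]
P' = [148227/22231 70600/22231 -49410/22231; 70600/22231 38964/22231 -23604/22231; -49410/22231 -23604/22231 18900/22231]

x̄ = F·x = [3, -2, 4]
P̄ = F·P·Fᵀ + Q = [43 -36 30; -36 44 -36; 30 -36 36]
y = z − H·x̄ = [7, 23]
S = H·P̄·Hᵀ + R = [70 184; 184 1754]
K = P̄·Hᵀ·S⁻¹ = [3515/22231 -3512/22231; -3558/22231 3770/22231; -4746/22231 -2544/22231]
x' = x̄ + K·y = [10522/22231, 17342/22231, -2810/22231]
P' = (I − K·H)·P̄ = [148227/22231 70600/22231 -49410/22231; 70600/22231 38964/22231 -23604/22231; -49410/22231 -23604/22231 18900/22231]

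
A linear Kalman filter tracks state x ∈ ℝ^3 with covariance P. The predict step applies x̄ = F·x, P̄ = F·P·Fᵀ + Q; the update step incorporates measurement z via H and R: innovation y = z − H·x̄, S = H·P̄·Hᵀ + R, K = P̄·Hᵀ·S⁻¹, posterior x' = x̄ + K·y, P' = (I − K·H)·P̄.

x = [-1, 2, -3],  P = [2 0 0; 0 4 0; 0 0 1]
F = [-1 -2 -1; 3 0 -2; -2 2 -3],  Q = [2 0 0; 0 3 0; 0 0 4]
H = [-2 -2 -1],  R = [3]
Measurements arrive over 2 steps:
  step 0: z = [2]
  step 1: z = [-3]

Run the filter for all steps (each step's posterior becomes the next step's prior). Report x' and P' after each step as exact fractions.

step 0: x' = [-575/132, -36/11, 1819/132], P' = [2147/132 -119/11 -1363/132; -119/11 167/11 -87/11; -1363/132 -87/11 4835/132]
step 1: x' = [1358185/434711, 1374147/434711, -4211690/434711], P' = [5629354/434711 7037832/434711 -25273772/434711; 7037832/434711 18013502/434711 -49660621/434711; -25273772/434711 -49660621/434711 150166437/434711]

step 0: x̄ = F·x = [0, 3, 15]
step 0: P̄ = F·P·Fᵀ + Q = [21 -4 -9; -4 25 -6; -9 -6 37]
step 0: y = z − H·x̄ = [23]
step 0: S = H·P̄·Hᵀ + R = [132]
step 0: K = P̄·Hᵀ·S⁻¹ = [-25/132; -3/11; -7/132]
step 0: x' = x̄ + K·y = [-575/132, -36/11, 1819/132]
step 0: P' = (I − K·H)·P̄ = [2147/132 -119/11 -1363/132; -119/11 167/11 -87/11; -1363/132 -87/11 4835/132]
step 1: x̄ = F·x = [-95/33, -5363/132, -5171/132]
step 1: P̄ = F·P·Fᵀ + Q = [662/33 2246/33 -766/33; 2246/33 55415/132 18551/132; -766/33 18551/132 68243/132]
step 1: y = z − H·x̄ = [-17053/132]
step 1: S = H·P̄·Hᵀ + R = [434711/132]
step 1: K = P̄·Hᵀ·S⁻¹ = [-20200/434711; -147349/434711; -99217/434711]
step 1: x' = x̄ + K·y = [1358185/434711, 1374147/434711, -4211690/434711]
step 1: P' = (I − K·H)·P̄ = [5629354/434711 7037832/434711 -25273772/434711; 7037832/434711 18013502/434711 -49660621/434711; -25273772/434711 -49660621/434711 150166437/434711]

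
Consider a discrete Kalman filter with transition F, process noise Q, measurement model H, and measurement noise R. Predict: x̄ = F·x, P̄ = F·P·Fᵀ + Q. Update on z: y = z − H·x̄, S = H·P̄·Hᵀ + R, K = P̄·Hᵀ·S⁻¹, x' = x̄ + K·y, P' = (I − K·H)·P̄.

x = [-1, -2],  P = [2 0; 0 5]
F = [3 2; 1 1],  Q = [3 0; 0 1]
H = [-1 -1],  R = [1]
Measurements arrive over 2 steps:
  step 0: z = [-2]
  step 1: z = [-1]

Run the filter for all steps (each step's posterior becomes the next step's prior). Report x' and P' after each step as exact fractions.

step 0: x̄ = F·x = [-7, -3]
step 0: P̄ = F·P·Fᵀ + Q = [41 16; 16 8]
step 0: y = z − H·x̄ = [-12]
step 0: S = H·P̄·Hᵀ + R = [82]
step 0: K = P̄·Hᵀ·S⁻¹ = [-57/82; -12/41]
step 0: x' = x̄ + K·y = [55/41, 21/41]
step 0: P' = (I − K·H)·P̄ = [113/82 -28/41; -28/41 40/41]
step 1: x̄ = F·x = [207/41, 76/41]
step 1: P̄ = F·P·Fᵀ + Q = [911/82 219/82; 219/82 163/82]
step 1: y = z − H·x̄ = [242/41]
step 1: S = H·P̄·Hᵀ + R = [797/41]
step 1: K = P̄·Hᵀ·S⁻¹ = [-565/797; -191/797]
step 1: x' = x̄ + K·y = [689/797, 350/797]
step 1: P' = (I − K·H)·P̄ = [2137/1594 -1007/1594; -1007/1594 1389/1594]

step 0: x' = [55/41, 21/41], P' = [113/82 -28/41; -28/41 40/41]
step 1: x' = [689/797, 350/797], P' = [2137/1594 -1007/1594; -1007/1594 1389/1594]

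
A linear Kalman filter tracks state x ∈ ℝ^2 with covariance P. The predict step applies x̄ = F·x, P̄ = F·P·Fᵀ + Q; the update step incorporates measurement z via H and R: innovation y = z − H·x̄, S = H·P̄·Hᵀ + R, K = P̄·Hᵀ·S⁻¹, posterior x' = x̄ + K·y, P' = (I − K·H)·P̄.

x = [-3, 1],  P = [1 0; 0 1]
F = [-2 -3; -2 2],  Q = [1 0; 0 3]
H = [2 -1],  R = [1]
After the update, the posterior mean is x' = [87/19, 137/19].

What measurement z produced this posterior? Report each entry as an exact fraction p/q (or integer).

z = [2]

x̄ = F·x = [3, 8]
P̄ = F·P·Fᵀ + Q = [14 -2; -2 11]
S = H·P̄·Hᵀ + R = [76]
K = P̄·Hᵀ·S⁻¹ = [15/38; -15/76]
x' − x̄ = [30/19, -15/19] = K·y
y = (KᵀK)⁻¹·Kᵀ·(x' − x̄) = [4]
z = y + H·x̄ = [4] + [-2] = [2]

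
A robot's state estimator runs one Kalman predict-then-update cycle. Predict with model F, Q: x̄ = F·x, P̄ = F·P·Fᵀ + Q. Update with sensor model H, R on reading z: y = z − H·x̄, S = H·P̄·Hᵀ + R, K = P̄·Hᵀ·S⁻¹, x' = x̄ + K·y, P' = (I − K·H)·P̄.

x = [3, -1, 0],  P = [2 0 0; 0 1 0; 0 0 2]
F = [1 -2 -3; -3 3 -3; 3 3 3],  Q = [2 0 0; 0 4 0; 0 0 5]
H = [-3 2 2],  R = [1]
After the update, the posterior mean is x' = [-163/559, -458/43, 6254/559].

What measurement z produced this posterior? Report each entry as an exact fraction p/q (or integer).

z = [2]

x̄ = F·x = [5, -12, 6]
P̄ = F·P·Fᵀ + Q = [26 6 -18; 6 49 -27; -18 -27 50]
S = H·P̄·Hᵀ + R = [559]
K = P̄·Hᵀ·S⁻¹ = [-102/559; 2/43; 100/559]
x' − x̄ = [-2958/559, 58/43, 2900/559] = K·y
y = (KᵀK)⁻¹·Kᵀ·(x' − x̄) = [29]
z = y + H·x̄ = [29] + [-27] = [2]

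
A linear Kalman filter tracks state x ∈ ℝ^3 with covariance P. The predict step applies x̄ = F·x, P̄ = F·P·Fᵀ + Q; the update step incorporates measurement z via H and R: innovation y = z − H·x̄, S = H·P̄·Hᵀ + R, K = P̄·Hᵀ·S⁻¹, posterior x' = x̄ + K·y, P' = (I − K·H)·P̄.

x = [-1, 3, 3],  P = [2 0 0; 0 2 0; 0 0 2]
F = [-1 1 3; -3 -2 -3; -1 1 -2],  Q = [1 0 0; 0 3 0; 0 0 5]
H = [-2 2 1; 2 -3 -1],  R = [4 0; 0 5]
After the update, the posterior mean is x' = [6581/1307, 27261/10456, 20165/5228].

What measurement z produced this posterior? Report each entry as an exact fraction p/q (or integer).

x̄ = F·x = [13, -12, -2]
P̄ = F·P·Fᵀ + Q = [23 -16 -8; -16 47 14; -8 14 17]
S = H·P̄·Hᵀ + R = [517 -653; -653 845]
K = P̄·Hᵀ·S⁻¹ = [-758/1307 -428/1307; -3811/10456 -5259/10456; 1285/5228 529/5228]
x' − x̄ = [-10410/1307, 152733/10456, 30621/5228] = K·y
y = (KᵀK)⁻¹·Kᵀ·(x' − x̄) = [51, -66]
z = y + H·x̄ = [51, -66] + [-52, 64] = [-1, -2]

z = [-1, -2]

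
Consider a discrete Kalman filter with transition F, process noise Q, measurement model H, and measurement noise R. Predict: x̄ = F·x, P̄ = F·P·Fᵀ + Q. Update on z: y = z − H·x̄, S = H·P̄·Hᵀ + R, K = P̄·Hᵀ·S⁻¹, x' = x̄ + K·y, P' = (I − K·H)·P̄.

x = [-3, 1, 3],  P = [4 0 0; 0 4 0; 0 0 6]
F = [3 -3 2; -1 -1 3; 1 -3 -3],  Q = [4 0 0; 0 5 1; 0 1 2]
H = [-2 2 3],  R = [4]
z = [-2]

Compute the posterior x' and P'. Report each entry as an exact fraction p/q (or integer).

x' = [-351/47, 1849/188, -1149/94]
P' = [11984/141 3397/141 1898/47; 3397/141 32459/564 -2113/94; 1898/47 -2113/94 1989/47]

x̄ = F·x = [-6, 11, -15]
P̄ = F·P·Fᵀ + Q = [100 36 12; 36 67 -45; 12 -45 96]
y = z − H·x̄ = [9]
S = H·P̄·Hᵀ + R = [564]
K = P̄·Hᵀ·S⁻¹ = [-23/141; -73/564; 29/94]
x' = x̄ + K·y = [-351/47, 1849/188, -1149/94]
P' = (I − K·H)·P̄ = [11984/141 3397/141 1898/47; 3397/141 32459/564 -2113/94; 1898/47 -2113/94 1989/47]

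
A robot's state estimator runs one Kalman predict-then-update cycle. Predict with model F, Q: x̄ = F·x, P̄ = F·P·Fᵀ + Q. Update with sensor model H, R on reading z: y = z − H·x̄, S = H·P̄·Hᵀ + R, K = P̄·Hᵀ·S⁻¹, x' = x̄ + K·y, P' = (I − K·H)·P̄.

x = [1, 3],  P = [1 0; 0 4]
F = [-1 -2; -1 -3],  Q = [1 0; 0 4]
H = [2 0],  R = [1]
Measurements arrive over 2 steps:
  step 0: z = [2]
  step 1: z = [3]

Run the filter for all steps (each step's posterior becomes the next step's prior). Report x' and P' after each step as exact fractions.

step 0: x' = [65/73, 70/73], P' = [18/73 25/73; 25/73 493/73]
step 1: x' = [12773/8725, 20571/8725], P' = [2163/8725 3101/8725; 3101/8725 58377/8725]

step 0: x̄ = F·x = [-7, -10]
step 0: P̄ = F·P·Fᵀ + Q = [18 25; 25 41]
step 0: y = z − H·x̄ = [16]
step 0: S = H·P̄·Hᵀ + R = [73]
step 0: K = P̄·Hᵀ·S⁻¹ = [36/73; 50/73]
step 0: x' = x̄ + K·y = [65/73, 70/73]
step 0: P' = (I − K·H)·P̄ = [18/73 25/73; 25/73 493/73]
step 1: x̄ = F·x = [-205/73, -275/73]
step 1: P̄ = F·P·Fᵀ + Q = [2163/73 3101/73; 3101/73 4897/73]
step 1: y = z − H·x̄ = [629/73]
step 1: S = H·P̄·Hᵀ + R = [8725/73]
step 1: K = P̄·Hᵀ·S⁻¹ = [4326/8725; 6202/8725]
step 1: x' = x̄ + K·y = [12773/8725, 20571/8725]
step 1: P' = (I − K·H)·P̄ = [2163/8725 3101/8725; 3101/8725 58377/8725]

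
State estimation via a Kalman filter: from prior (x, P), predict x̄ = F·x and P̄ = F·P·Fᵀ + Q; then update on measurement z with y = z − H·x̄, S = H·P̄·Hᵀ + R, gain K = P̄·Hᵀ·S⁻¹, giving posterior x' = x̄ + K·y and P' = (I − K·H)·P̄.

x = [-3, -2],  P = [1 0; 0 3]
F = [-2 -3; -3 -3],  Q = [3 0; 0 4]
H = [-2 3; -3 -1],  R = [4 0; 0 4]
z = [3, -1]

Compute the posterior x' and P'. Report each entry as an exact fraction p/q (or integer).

x' = [1872/35383, 39983/35383]
P' = [11384/35383 3780/35383; 3780/35383 14732/35383]

x̄ = F·x = [12, 15]
P̄ = F·P·Fᵀ + Q = [34 33; 33 40]
y = z − H·x̄ = [-18, 50]
S = H·P̄·Hᵀ + R = [104 -147; -147 548]
K = P̄·Hᵀ·S⁻¹ = [-2857/35383 -9483/35383; 9159/35383 -6518/35383]
x' = x̄ + K·y = [1872/35383, 39983/35383]
P' = (I − K·H)·P̄ = [11384/35383 3780/35383; 3780/35383 14732/35383]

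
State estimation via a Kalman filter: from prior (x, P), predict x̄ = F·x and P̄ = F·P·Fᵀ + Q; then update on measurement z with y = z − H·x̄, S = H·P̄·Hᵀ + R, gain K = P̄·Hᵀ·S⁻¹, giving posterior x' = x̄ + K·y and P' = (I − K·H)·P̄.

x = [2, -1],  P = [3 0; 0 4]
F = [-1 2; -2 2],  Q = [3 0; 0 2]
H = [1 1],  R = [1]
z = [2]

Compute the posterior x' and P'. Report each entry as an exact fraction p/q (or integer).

x' = [140/97, 42/97]
P' = [198/97 -154/97; -154/97 206/97]

x̄ = F·x = [-4, -6]
P̄ = F·P·Fᵀ + Q = [22 22; 22 30]
y = z − H·x̄ = [12]
S = H·P̄·Hᵀ + R = [97]
K = P̄·Hᵀ·S⁻¹ = [44/97; 52/97]
x' = x̄ + K·y = [140/97, 42/97]
P' = (I − K·H)·P̄ = [198/97 -154/97; -154/97 206/97]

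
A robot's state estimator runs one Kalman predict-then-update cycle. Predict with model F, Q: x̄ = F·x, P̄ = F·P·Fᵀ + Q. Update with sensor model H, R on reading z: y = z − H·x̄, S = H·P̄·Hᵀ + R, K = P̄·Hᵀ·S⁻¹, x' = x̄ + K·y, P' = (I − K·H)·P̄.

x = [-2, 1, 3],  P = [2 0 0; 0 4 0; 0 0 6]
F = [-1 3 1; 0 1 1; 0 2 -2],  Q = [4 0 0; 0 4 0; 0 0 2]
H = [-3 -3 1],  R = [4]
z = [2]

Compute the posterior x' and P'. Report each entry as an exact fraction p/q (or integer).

x̄ = F·x = [8, 4, -4]
P̄ = F·P·Fᵀ + Q = [48 18 12; 18 14 -4; 12 -4 42]
y = z − H·x̄ = [42]
S = H·P̄·Hᵀ + R = [880]
K = P̄·Hᵀ·S⁻¹ = [-93/440; -5/44; 9/440]
x' = x̄ + K·y = [-193/220, -17/22, -691/220]
P' = (I − K·H)·P̄ = [1911/220 -69/22 3477/220; -69/22 29/11 -43/22; 3477/220 -43/22 9159/220]

x' = [-193/220, -17/22, -691/220]
P' = [1911/220 -69/22 3477/220; -69/22 29/11 -43/22; 3477/220 -43/22 9159/220]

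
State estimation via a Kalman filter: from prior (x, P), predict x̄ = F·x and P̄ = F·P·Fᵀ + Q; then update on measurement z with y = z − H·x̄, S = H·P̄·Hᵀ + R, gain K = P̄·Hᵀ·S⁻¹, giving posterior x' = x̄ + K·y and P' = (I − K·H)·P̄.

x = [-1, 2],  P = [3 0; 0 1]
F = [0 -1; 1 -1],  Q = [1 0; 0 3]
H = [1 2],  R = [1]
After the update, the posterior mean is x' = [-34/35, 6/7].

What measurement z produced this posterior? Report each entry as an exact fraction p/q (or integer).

z = [1]

x̄ = F·x = [-2, -3]
P̄ = F·P·Fᵀ + Q = [2 1; 1 7]
S = H·P̄·Hᵀ + R = [35]
K = P̄·Hᵀ·S⁻¹ = [4/35; 3/7]
x' − x̄ = [36/35, 27/7] = K·y
y = (KᵀK)⁻¹·Kᵀ·(x' − x̄) = [9]
z = y + H·x̄ = [9] + [-8] = [1]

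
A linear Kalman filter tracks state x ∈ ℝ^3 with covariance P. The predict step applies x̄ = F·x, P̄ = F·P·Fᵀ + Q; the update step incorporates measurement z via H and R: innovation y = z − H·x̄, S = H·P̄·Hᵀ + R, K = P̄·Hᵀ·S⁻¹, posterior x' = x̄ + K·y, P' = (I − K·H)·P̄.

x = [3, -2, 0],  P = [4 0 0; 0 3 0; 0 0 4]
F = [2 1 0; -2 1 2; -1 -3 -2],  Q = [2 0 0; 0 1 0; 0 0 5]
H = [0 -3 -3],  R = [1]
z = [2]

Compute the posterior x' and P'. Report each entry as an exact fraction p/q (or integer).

x̄ = F·x = [4, -8, 3]
P̄ = F·P·Fᵀ + Q = [21 -13 -17; -13 36 -17; -17 -17 52]
y = z − H·x̄ = [-13]
S = H·P̄·Hᵀ + R = [487]
K = P̄·Hᵀ·S⁻¹ = [90/487; -57/487; -105/487]
x' = x̄ + K·y = [778/487, -3155/487, 2826/487]
P' = (I − K·H)·P̄ = [2127/487 -1201/487 1171/487; -1201/487 14283/487 -14264/487; 1171/487 -14264/487 14299/487]

x' = [778/487, -3155/487, 2826/487]
P' = [2127/487 -1201/487 1171/487; -1201/487 14283/487 -14264/487; 1171/487 -14264/487 14299/487]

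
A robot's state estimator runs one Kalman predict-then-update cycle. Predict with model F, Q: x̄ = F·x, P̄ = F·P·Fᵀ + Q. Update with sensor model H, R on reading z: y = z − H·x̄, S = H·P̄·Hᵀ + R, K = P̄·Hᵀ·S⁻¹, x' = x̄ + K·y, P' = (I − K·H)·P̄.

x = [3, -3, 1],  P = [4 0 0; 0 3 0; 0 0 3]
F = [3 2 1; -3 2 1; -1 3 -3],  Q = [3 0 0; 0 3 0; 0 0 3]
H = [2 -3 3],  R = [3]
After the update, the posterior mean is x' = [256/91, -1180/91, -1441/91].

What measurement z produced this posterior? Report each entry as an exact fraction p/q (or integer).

x̄ = F·x = [4, -14, -15]
P̄ = F·P·Fᵀ + Q = [54 -21 -3; -21 54 21; -3 21 61]
S = H·P̄·Hᵀ + R = [1092]
K = P̄·Hᵀ·S⁻¹ = [27/182; -47/364; 19/182]
x' − x̄ = [-108/91, 94/91, -76/91] = K·y
y = (KᵀK)⁻¹·Kᵀ·(x' − x̄) = [-8]
z = y + H·x̄ = [-8] + [5] = [-3]

z = [-3]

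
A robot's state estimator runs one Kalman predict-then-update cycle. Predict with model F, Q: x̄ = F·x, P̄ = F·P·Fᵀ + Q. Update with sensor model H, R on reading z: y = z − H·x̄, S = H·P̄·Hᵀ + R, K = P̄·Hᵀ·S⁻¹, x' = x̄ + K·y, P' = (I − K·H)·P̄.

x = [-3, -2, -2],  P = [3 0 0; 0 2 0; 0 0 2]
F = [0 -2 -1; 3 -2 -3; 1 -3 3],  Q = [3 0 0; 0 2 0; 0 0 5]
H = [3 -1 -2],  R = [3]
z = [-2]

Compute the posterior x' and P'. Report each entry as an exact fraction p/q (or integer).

x̄ = F·x = [6, 1, -3]
P̄ = F·P·Fᵀ + Q = [13 14 6; 14 55 3; 6 3 44]
y = z − H·x̄ = [-25]
S = H·P̄·Hᵀ + R = [207]
K = P̄·Hᵀ·S⁻¹ = [13/207; -19/207; -73/207]
x' = x̄ + K·y = [917/207, 682/207, 1204/207]
P' = (I − K·H)·P̄ = [2522/207 3145/207 2191/207; 3145/207 11024/207 -766/207; 2191/207 -766/207 3779/207]

x' = [917/207, 682/207, 1204/207]
P' = [2522/207 3145/207 2191/207; 3145/207 11024/207 -766/207; 2191/207 -766/207 3779/207]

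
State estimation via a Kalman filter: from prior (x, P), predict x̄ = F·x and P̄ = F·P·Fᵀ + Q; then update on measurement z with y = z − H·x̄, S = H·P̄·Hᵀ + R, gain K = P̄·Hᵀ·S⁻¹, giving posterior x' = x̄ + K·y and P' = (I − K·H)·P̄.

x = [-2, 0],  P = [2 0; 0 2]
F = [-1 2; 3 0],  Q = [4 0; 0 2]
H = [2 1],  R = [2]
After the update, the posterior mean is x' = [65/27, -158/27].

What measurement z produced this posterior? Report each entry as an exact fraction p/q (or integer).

z = [-1]

x̄ = F·x = [2, -6]
P̄ = F·P·Fᵀ + Q = [14 -6; -6 20]
S = H·P̄·Hᵀ + R = [54]
K = P̄·Hᵀ·S⁻¹ = [11/27; 4/27]
x' − x̄ = [11/27, 4/27] = K·y
y = (KᵀK)⁻¹·Kᵀ·(x' − x̄) = [1]
z = y + H·x̄ = [1] + [-2] = [-1]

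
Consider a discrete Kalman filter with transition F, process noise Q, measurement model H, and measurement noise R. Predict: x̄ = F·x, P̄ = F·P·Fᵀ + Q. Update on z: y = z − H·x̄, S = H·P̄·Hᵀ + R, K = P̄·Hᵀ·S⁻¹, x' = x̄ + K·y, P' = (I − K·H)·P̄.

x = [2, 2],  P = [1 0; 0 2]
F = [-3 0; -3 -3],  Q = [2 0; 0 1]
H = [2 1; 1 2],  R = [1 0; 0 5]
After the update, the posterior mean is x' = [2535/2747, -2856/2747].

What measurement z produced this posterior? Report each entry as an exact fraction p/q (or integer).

z = [1, -1]

x̄ = F·x = [-6, -12]
P̄ = F·P·Fᵀ + Q = [11 9; 9 28]
S = H·P̄·Hᵀ + R = [109 123; 123 164]
K = P̄·Hᵀ·S⁻¹ = [37/67 -652/2747; -11/67 1427/2747]
x' − x̄ = [19017/2747, 30108/2747] = K·y
y = (KᵀK)⁻¹·Kᵀ·(x' − x̄) = [25, 29]
z = y + H·x̄ = [25, 29] + [-24, -30] = [1, -1]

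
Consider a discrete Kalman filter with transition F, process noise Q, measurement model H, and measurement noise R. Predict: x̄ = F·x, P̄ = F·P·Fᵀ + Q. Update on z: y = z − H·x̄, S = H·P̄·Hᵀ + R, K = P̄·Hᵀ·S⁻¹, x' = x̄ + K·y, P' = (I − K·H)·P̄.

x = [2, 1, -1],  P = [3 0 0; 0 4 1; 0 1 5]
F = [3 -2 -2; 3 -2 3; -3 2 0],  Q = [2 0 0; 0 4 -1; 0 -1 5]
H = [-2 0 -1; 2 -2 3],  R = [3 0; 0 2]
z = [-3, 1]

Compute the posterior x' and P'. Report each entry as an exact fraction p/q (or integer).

x' = [275917/123286, -18699/61643, -84199/61643]
P' = [314561/123286 -115833/61643 -185990/61643; -115833/61643 272024/61643 246042/61643; -185990/61643 246042/61643 295942/61643]

x̄ = F·x = [6, 1, -4]
P̄ = F·P·Fᵀ + Q = [73 11 -47; 11 80 -38; -47 -38 48]
y = z − H·x̄ = [5, 3]
S = H·P̄·Hᵀ + R = [155 -92; -92 850]
K = P̄·Hᵀ·S⁻¹ = [-42857/61643 -11743/123286; -4792/61643 -18794/61643; 25346/61643 11881/61643]
x' = x̄ + K·y = [275917/123286, -18699/61643, -84199/61643]
P' = (I − K·H)·P̄ = [314561/123286 -115833/61643 -185990/61643; -115833/61643 272024/61643 246042/61643; -185990/61643 246042/61643 295942/61643]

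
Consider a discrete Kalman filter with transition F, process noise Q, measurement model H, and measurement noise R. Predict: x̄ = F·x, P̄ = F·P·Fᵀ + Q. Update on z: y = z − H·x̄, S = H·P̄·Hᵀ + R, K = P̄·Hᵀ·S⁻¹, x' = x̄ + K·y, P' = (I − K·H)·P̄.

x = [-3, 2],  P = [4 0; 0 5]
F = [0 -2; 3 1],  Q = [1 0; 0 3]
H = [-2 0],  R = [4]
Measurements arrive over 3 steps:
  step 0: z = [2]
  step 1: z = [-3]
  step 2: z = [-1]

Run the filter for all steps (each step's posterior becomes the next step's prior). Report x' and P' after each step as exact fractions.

step 0: x̄ = F·x = [-4, -7]
step 0: P̄ = F·P·Fᵀ + Q = [21 -10; -10 44]
step 0: y = z − H·x̄ = [-6]
step 0: S = H·P̄·Hᵀ + R = [88]
step 0: K = P̄·Hᵀ·S⁻¹ = [-21/44; 5/22]
step 0: x' = x̄ + K·y = [-25/22, -92/11]
step 0: P' = (I − K·H)·P̄ = [21/22 -5/11; -5/11 434/11]
step 1: x̄ = F·x = [184/11, -259/22]
step 1: P̄ = F·P·Fᵀ + Q = [1747/11 -838/11; -838/11 1063/22]
step 1: y = z − H·x̄ = [335/11]
step 1: S = H·P̄·Hᵀ + R = [7032/11]
step 1: K = P̄·Hᵀ·S⁻¹ = [-1747/3516; 419/1758]
step 1: x' = x̄ + K·y = [5609/3516, -3968/879]
step 1: P' = (I − K·H)·P̄ = [1747/1758 -419/879; -419/879 21103/1758]
step 2: x̄ = F·x = [7936/879, 955/3516]
step 2: P̄ = F·P·Fᵀ + Q = [43085/879 -18589/879; -18589/879 18536/879]
step 2: y = z − H·x̄ = [14993/879]
step 2: S = H·P̄·Hᵀ + R = [175856/879]
step 2: K = P̄·Hᵀ·S⁻¹ = [-43085/87928; 641/3032]
step 2: x' = x̄ + K·y = [2033/3032, 11757/3032]
step 2: P' = (I − K·H)·P̄ = [43085/43964 -641/1516; -641/1516 18413/1516]

step 0: x' = [-25/22, -92/11], P' = [21/22 -5/11; -5/11 434/11]
step 1: x' = [5609/3516, -3968/879], P' = [1747/1758 -419/879; -419/879 21103/1758]
step 2: x' = [2033/3032, 11757/3032], P' = [43085/43964 -641/1516; -641/1516 18413/1516]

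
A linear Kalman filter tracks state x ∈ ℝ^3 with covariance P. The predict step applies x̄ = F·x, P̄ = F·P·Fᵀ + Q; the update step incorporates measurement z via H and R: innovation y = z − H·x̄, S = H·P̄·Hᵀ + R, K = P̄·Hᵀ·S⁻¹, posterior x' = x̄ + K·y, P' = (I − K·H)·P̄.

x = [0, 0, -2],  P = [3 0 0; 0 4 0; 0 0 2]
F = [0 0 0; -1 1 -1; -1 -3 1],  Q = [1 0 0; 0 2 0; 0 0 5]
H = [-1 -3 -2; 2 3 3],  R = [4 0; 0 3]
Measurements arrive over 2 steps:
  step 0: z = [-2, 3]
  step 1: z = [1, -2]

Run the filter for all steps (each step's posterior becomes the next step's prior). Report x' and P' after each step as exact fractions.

step 0: x̄ = F·x = [0, 2, -2]
step 0: P̄ = F·P·Fᵀ + Q = [1 0 0; 0 11 -11; 0 -11 46]
step 0: y = z − H·x̄ = [0, 3]
step 0: S = H·P̄·Hᵀ + R = [156 -212; -212 322]
step 0: K = P̄·Hᵀ·S⁻¹ = [51/2644 25/1322; -1771/2644 -583/1322; 1631/2644 484/661]
step 0: x' = x̄ + K·y = [75/1322, 895/1322, 130/661]
step 0: P' = (I − K·H)·P̄ = [2595/2644 561/2644 -2241/2644; 561/2644 9603/2644 -11143/2644; -2241/2644 -11143/2644 14573/2644]
step 1: x̄ = F·x = [0, 280/661, -1250/661]
step 1: P̄ = F·P·Fᵀ + Q = [1 0 0; 0 48741/2644 -84237/2644; 0 -84237/2644 191521/2644]
step 1: y = z − H·x̄ = [-999/661, 1588/661]
step 1: S = H·P̄·Hᵀ + R = [207129/2644 -82382/661; -82382/661 166150/661]
step 1: K = P̄·Hᵀ·S⁻¹ = [-2772/5497207 42365/5497207; -3839403/5497207 -2784498/5497207; 3676487/5497207 8970185/10994414]
step 1: x' = x̄ + K·y = [105968/5497207, 1441753/5497207, -5176993/5497207]
step 1: P' = (I − K·H)·P̄ = [5409705/5497207 1729593/5497207 -5293698/5497207; 1729593/5497207 21503139/5497207 -25440699/5497207; -5293698/5497207 -25440699/5497207 66909847/10994414]

step 0: x' = [75/1322, 895/1322, 130/661], P' = [2595/2644 561/2644 -2241/2644; 561/2644 9603/2644 -11143/2644; -2241/2644 -11143/2644 14573/2644]
step 1: x' = [105968/5497207, 1441753/5497207, -5176993/5497207], P' = [5409705/5497207 1729593/5497207 -5293698/5497207; 1729593/5497207 21503139/5497207 -25440699/5497207; -5293698/5497207 -25440699/5497207 66909847/10994414]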